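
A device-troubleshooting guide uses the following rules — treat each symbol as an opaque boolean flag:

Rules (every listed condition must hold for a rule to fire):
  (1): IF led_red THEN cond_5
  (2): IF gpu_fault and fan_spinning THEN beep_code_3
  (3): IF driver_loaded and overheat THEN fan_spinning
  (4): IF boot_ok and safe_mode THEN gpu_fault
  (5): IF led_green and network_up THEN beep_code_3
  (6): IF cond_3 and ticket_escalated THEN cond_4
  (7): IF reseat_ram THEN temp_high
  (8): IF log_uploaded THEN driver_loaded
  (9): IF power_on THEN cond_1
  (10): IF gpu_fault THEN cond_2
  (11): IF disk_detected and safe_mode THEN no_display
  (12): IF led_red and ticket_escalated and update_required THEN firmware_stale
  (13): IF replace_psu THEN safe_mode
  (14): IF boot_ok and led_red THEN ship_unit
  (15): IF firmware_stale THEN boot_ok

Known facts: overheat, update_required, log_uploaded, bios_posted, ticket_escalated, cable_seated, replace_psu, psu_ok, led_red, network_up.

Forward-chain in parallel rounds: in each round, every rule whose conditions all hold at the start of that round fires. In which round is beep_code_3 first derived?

4

Round 1 fires (1), (8), (12), (13), giving cond_5, driver_loaded, firmware_stale, safe_mode.
Round 2 fires (3), (15), giving fan_spinning, boot_ok.
Round 3 fires (4), (14), giving gpu_fault, ship_unit.
Round 4 fires (2), (10), giving beep_code_3, cond_2.
beep_code_3 first appears in round 4.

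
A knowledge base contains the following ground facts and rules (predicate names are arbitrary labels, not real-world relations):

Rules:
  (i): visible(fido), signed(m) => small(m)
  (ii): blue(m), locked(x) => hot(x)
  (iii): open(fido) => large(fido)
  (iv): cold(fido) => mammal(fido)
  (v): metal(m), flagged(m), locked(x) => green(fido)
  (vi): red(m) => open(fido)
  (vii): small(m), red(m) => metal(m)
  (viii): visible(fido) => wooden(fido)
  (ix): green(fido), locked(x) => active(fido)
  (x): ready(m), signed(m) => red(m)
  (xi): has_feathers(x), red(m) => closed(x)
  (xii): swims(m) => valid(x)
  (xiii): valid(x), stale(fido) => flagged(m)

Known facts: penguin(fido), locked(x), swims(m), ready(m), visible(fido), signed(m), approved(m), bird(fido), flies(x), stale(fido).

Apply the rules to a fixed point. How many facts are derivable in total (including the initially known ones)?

Round 1 fires (i), (viii), (x), (xii), giving small(m), wooden(fido), red(m), valid(x).
Round 2 fires (vi), (vii), (xiii), giving open(fido), metal(m), flagged(m).
Round 3 fires (iii), (v), giving large(fido), green(fido).
Round 4 fires (ix), giving active(fido).
Closure: {active(fido), approved(m), bird(fido), flagged(m), flies(x), green(fido), large(fido), locked(x), metal(m), open(fido), penguin(fido), ready(m), red(m), signed(m), small(m), stale(fido), swims(m), valid(x), visible(fido), wooden(fido)} — 20 facts.

20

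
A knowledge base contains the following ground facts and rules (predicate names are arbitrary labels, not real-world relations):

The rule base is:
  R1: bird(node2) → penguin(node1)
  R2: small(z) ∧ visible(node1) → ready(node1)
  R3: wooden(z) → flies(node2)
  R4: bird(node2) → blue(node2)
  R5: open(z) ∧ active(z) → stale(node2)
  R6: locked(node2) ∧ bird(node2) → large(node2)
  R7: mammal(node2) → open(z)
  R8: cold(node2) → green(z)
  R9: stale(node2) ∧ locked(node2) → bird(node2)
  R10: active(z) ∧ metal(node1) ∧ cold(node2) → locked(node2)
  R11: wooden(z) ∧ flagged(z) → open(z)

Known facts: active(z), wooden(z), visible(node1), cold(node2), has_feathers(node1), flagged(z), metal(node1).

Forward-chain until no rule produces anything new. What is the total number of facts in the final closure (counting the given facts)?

Round 1 — R3, R8, R10, R11, derive flies(node2), green(z), locked(node2), open(z).
Round 2 — R5, derive stale(node2).
Round 3 — R9, derive bird(node2).
Round 4 — R1, R4, R6, derive penguin(node1), blue(node2), large(node2).
Closure: {active(z), bird(node2), blue(node2), cold(node2), flagged(z), flies(node2), green(z), has_feathers(node1), large(node2), locked(node2), metal(node1), open(z), penguin(node1), stale(node2), visible(node1), wooden(z)} — 16 facts.

16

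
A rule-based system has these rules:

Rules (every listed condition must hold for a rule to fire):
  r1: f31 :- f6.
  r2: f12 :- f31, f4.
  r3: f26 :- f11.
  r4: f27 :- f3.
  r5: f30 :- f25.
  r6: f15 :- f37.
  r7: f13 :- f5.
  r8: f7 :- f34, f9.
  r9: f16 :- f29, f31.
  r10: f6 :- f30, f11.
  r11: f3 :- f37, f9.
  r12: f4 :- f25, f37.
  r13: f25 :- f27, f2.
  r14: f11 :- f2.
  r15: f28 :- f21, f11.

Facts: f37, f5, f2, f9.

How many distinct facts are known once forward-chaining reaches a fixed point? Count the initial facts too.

16

Round 1 fires r6, r7, r11, r14, giving f15, f13, f3, f11.
Round 2 fires r3, r4, giving f26, f27.
Round 3 fires r13, giving f25.
Round 4 fires r5, r12, giving f30, f4.
Round 5 fires r10, giving f6.
Round 6 fires r1, giving f31.
Round 7 fires r2, giving f12.
Closure: {f11, f12, f13, f15, f2, f25, f26, f27, f3, f30, f31, f37, f4, f5, f6, f9} — 16 facts.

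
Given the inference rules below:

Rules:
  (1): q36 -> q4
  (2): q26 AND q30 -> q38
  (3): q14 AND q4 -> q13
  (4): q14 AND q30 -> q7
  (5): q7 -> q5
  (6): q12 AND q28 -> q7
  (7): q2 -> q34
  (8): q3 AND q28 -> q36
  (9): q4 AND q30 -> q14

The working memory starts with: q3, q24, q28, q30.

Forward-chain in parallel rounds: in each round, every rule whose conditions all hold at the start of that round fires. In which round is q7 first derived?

Round 1 fires (8), giving q36.
Round 2 fires (1), giving q4.
Round 3 fires (9), giving q14.
Round 4 fires (3), (4), giving q13, q7.
q7 first appears in round 4.

4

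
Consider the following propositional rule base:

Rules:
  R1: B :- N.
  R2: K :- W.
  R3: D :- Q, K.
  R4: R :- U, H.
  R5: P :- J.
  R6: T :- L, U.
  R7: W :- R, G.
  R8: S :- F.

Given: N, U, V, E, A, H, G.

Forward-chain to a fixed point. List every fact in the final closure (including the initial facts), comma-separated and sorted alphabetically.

Round 1 fires R1, R4, giving B, R.
Round 2 fires R7, giving W.
Round 3 fires R2, giving K.

A, B, E, G, H, K, N, R, U, V, W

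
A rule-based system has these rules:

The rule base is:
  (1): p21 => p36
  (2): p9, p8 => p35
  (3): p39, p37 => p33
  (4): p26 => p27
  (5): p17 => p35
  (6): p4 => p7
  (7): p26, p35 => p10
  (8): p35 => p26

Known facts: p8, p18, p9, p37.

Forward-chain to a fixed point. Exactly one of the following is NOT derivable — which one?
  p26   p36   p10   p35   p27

Round 1 fires (2), giving p35.
Round 2 fires (8), giving p26.
Round 3 fires (4), (7), giving p27, p10.
Derived: p35 (round 1), p26 (round 2), p27 (round 3), p10 (round 3). p36 never appears in any round.

p36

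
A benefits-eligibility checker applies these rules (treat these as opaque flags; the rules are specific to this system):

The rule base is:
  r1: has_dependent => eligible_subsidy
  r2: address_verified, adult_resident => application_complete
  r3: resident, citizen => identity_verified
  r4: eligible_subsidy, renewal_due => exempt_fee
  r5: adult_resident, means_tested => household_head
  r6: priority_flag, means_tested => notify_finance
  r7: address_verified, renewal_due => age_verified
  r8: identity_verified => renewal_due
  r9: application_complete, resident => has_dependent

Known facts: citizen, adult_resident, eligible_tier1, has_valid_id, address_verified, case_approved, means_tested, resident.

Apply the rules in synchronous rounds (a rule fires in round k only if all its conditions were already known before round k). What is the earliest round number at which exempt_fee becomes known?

4

Round 1: r2 [address_verified, adult_resident => application_complete]; r3 [resident, citizen => identity_verified]; r5 [adult_resident, means_tested => household_head]. Adds application_complete, identity_verified, household_head.
Round 2: r8 [identity_verified => renewal_due]; r9 [application_complete, resident => has_dependent]. Adds renewal_due, has_dependent.
Round 3: r1 [has_dependent => eligible_subsidy]; r7 [address_verified, renewal_due => age_verified]. Adds eligible_subsidy, age_verified.
Round 4: r4 [eligible_subsidy, renewal_due => exempt_fee]. Adds exempt_fee.
exempt_fee first appears in round 4.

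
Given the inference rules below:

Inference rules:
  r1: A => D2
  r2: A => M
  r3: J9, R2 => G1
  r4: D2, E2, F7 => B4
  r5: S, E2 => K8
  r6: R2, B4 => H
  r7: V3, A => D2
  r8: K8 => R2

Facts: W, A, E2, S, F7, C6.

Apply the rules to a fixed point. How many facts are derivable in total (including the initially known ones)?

12

Round 1: r1 [A => D2]; r2 [A => M]; r5 [S, E2 => K8]. New: D2, M, K8.
Round 2: r4 [D2, E2, F7 => B4]; r8 [K8 => R2]. New: B4, R2.
Round 3: r6 [R2, B4 => H]. New: H.
Closure: {A, B4, C6, D2, E2, F7, H, K8, M, R2, S, W} — 12 facts.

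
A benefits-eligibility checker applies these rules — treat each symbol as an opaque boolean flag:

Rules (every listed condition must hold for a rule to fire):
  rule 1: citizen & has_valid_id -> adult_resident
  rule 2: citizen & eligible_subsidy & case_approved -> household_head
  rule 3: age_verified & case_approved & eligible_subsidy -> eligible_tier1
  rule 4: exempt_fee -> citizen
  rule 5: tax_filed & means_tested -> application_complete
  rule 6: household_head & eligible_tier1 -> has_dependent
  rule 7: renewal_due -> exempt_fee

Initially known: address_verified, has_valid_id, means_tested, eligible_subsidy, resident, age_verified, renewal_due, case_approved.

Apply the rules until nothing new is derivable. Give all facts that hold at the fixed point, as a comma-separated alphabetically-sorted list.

address_verified, adult_resident, age_verified, case_approved, citizen, eligible_subsidy, eligible_tier1, exempt_fee, has_dependent, has_valid_id, household_head, means_tested, renewal_due, resident

Round 1 — rule 3, rule 7, derive eligible_tier1, exempt_fee.
Round 2 — rule 4, derive citizen.
Round 3 — rule 1, rule 2, derive adult_resident, household_head.
Round 4 — rule 6, derive has_dependent.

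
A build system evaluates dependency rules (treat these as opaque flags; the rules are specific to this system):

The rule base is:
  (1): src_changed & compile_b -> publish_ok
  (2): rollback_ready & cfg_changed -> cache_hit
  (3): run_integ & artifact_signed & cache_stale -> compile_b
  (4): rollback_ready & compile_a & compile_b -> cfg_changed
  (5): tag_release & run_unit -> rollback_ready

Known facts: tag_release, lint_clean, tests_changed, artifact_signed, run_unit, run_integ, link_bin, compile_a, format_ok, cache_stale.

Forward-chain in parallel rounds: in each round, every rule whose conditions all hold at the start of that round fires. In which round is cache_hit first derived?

Round 1 fires (3), (5), giving compile_b, rollback_ready.
Round 2 fires (4), giving cfg_changed.
Round 3 fires (2), giving cache_hit.
cache_hit first appears in round 3.

3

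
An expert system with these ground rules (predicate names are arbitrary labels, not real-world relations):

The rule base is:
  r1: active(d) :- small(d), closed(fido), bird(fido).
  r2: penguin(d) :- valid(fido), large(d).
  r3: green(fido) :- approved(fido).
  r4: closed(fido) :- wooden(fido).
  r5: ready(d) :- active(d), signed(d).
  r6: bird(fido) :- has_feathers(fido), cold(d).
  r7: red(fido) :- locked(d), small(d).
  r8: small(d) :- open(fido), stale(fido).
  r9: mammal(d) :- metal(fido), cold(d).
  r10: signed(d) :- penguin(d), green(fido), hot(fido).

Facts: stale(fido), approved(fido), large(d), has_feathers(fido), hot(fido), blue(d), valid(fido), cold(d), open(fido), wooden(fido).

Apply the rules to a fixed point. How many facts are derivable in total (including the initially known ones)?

18

Round 1 fires r2, r3, r4, r6, r8, giving penguin(d), green(fido), closed(fido), bird(fido), small(d).
Round 2 fires r1, r10, giving active(d), signed(d).
Round 3 fires r5, giving ready(d).
Closure: {active(d), approved(fido), bird(fido), blue(d), closed(fido), cold(d), green(fido), has_feathers(fido), hot(fido), large(d), open(fido), penguin(d), ready(d), signed(d), small(d), stale(fido), valid(fido), wooden(fido)} — 18 facts.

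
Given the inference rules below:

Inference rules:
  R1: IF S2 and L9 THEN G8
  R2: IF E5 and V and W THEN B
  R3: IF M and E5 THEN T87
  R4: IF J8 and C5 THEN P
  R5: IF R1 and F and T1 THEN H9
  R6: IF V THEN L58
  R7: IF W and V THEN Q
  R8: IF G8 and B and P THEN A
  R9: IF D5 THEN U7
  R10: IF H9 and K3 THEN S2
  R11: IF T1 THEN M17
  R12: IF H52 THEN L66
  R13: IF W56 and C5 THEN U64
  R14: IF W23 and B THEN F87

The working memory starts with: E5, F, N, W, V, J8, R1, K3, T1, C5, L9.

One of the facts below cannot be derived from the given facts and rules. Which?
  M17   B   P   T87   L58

T87

Round 1 fires R2, R4, R5, R6, R7, R11, giving B, P, H9, L58, Q, M17.
Round 2 fires R10, giving S2.
Round 3 fires R1, giving G8.
Round 4 fires R8, giving A.
Derived: B (round 1), M17 (round 1), L58 (round 1), P (round 1). T87 never appears in any round.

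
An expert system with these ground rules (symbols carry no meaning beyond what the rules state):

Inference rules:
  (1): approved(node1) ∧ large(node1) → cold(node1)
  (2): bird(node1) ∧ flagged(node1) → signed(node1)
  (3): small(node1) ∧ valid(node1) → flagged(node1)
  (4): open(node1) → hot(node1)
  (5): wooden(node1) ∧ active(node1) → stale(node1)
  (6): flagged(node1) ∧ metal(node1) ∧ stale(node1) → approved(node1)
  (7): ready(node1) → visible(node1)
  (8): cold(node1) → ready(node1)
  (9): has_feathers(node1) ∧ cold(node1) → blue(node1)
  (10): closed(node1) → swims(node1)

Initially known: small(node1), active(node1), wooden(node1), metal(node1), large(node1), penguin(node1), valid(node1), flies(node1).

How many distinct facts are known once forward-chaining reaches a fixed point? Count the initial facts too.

Round 1: (3) [small(node1) ∧ valid(node1) → flagged(node1)]; (5) [wooden(node1) ∧ active(node1) → stale(node1)]. Adds flagged(node1), stale(node1).
Round 2: (6) [flagged(node1) ∧ metal(node1) ∧ stale(node1) → approved(node1)]. Adds approved(node1).
Round 3: (1) [approved(node1) ∧ large(node1) → cold(node1)]. Adds cold(node1).
Round 4: (8) [cold(node1) → ready(node1)]. Adds ready(node1).
Round 5: (7) [ready(node1) → visible(node1)]. Adds visible(node1).
Closure: {active(node1), approved(node1), cold(node1), flagged(node1), flies(node1), large(node1), metal(node1), penguin(node1), ready(node1), small(node1), stale(node1), valid(node1), visible(node1), wooden(node1)} — 14 facts.

14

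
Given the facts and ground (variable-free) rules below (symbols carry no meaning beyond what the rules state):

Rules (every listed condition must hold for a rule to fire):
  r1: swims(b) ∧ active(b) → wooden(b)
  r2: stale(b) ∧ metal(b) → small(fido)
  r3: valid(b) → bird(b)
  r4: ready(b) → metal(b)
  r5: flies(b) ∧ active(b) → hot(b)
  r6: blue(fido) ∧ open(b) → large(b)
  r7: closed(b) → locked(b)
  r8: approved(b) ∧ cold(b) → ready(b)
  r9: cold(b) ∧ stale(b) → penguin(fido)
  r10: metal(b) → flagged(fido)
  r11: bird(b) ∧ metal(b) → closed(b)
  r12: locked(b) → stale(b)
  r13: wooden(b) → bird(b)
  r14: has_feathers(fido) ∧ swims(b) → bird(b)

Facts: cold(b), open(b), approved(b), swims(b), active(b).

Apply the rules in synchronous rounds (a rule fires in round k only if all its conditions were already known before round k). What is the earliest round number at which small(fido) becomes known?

6

Round 1: r1 [swims(b) ∧ active(b) → wooden(b)]; r8 [approved(b) ∧ cold(b) → ready(b)]. New: wooden(b), ready(b).
Round 2: r4 [ready(b) → metal(b)]; r13 [wooden(b) → bird(b)]. New: metal(b), bird(b).
Round 3: r10 [metal(b) → flagged(fido)]; r11 [bird(b) ∧ metal(b) → closed(b)]. New: flagged(fido), closed(b).
Round 4: r7 [closed(b) → locked(b)]. New: locked(b).
Round 5: r12 [locked(b) → stale(b)]. New: stale(b).
Round 6: r2 [stale(b) ∧ metal(b) → small(fido)]; r9 [cold(b) ∧ stale(b) → penguin(fido)]. New: small(fido), penguin(fido).
small(fido) first appears in round 6.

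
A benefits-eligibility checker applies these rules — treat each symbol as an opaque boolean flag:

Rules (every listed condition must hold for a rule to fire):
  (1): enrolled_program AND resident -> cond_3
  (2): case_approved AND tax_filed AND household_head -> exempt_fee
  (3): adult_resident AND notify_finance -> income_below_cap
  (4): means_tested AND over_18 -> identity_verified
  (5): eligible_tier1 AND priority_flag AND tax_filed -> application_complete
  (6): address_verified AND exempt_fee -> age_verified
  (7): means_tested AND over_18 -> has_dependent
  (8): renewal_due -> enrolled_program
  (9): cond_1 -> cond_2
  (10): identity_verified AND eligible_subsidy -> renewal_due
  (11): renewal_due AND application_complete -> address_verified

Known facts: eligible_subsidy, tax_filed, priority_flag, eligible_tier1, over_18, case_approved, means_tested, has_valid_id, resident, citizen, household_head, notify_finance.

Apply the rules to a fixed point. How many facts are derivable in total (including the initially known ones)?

21

Round 1 fires (2), (4), (5), (7), giving exempt_fee, identity_verified, application_complete, has_dependent.
Round 2 fires (10), giving renewal_due.
Round 3 fires (8), (11), giving enrolled_program, address_verified.
Round 4 fires (1), (6), giving cond_3, age_verified.
Closure: {address_verified, age_verified, application_complete, case_approved, citizen, cond_3, eligible_subsidy, eligible_tier1, enrolled_program, exempt_fee, has_dependent, has_valid_id, household_head, identity_verified, means_tested, notify_finance, over_18, priority_flag, renewal_due, resident, tax_filed} — 21 facts.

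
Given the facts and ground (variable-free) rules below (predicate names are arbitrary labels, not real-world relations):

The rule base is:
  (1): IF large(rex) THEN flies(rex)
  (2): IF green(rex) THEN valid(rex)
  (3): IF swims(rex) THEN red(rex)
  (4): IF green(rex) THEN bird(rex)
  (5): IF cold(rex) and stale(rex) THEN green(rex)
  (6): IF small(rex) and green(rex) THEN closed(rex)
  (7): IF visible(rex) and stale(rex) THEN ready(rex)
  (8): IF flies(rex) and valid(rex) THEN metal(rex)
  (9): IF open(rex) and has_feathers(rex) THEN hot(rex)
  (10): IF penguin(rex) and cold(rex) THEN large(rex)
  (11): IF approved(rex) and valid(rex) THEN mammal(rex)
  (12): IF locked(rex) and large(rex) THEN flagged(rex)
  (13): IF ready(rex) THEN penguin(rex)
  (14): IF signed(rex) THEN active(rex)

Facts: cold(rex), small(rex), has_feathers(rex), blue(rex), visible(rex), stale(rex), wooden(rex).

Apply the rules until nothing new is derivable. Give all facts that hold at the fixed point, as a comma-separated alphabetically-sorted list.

bird(rex), blue(rex), closed(rex), cold(rex), flies(rex), green(rex), has_feathers(rex), large(rex), metal(rex), penguin(rex), ready(rex), small(rex), stale(rex), valid(rex), visible(rex), wooden(rex)

[1] (5) [IF cold(rex) and stale(rex) THEN green(rex)]; (7) [IF visible(rex) and stale(rex) THEN ready(rex)]. ⇒ new: green(rex), ready(rex).
[2] (2) [IF green(rex) THEN valid(rex)]; (4) [IF green(rex) THEN bird(rex)]; (6) [IF small(rex) and green(rex) THEN closed(rex)]; (13) [IF ready(rex) THEN penguin(rex)]. ⇒ new: valid(rex), bird(rex), closed(rex), penguin(rex).
[3] (10) [IF penguin(rex) and cold(rex) THEN large(rex)]. ⇒ new: large(rex).
[4] (1) [IF large(rex) THEN flies(rex)]. ⇒ new: flies(rex).
[5] (8) [IF flies(rex) and valid(rex) THEN metal(rex)]. ⇒ new: metal(rex).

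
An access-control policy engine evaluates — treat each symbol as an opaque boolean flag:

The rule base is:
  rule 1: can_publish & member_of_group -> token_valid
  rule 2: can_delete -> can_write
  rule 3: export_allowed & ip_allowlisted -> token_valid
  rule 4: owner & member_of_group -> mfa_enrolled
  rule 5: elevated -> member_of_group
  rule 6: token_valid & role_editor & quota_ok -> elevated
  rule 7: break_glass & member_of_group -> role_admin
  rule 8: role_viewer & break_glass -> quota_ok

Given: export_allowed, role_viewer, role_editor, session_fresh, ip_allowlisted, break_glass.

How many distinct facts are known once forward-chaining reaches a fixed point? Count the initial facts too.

11

Round 1: rule 3 [export_allowed & ip_allowlisted -> token_valid]; rule 8 [role_viewer & break_glass -> quota_ok]. Adds token_valid, quota_ok.
Round 2: rule 6 [token_valid & role_editor & quota_ok -> elevated]. Adds elevated.
Round 3: rule 5 [elevated -> member_of_group]. Adds member_of_group.
Round 4: rule 7 [break_glass & member_of_group -> role_admin]. Adds role_admin.
Closure: {break_glass, elevated, export_allowed, ip_allowlisted, member_of_group, quota_ok, role_admin, role_editor, role_viewer, session_fresh, token_valid} — 11 facts.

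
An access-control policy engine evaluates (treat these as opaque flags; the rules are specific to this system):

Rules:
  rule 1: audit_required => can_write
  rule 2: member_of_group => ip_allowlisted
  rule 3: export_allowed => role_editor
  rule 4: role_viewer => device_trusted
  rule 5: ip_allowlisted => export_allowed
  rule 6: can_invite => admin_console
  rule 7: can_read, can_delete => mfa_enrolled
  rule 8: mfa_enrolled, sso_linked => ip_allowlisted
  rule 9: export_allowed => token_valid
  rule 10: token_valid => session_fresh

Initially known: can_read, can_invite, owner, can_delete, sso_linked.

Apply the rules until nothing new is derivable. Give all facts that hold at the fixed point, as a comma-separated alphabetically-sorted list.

Round 1: rule 6 [can_invite => admin_console]; rule 7 [can_read, can_delete => mfa_enrolled]. New: admin_console, mfa_enrolled.
Round 2: rule 8 [mfa_enrolled, sso_linked => ip_allowlisted]. New: ip_allowlisted.
Round 3: rule 5 [ip_allowlisted => export_allowed]. New: export_allowed.
Round 4: rule 3 [export_allowed => role_editor]; rule 9 [export_allowed => token_valid]. New: role_editor, token_valid.
Round 5: rule 10 [token_valid => session_fresh]. New: session_fresh.

admin_console, can_delete, can_invite, can_read, export_allowed, ip_allowlisted, mfa_enrolled, owner, role_editor, session_fresh, sso_linked, token_valid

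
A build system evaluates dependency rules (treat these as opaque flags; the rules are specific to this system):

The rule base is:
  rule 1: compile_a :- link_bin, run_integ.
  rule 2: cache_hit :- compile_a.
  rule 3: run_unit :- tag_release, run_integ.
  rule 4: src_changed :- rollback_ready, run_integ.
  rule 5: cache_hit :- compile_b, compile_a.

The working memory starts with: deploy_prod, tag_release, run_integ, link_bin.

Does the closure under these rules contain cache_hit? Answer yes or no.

yes

Round 1 — rule 1, rule 3, derive compile_a, run_unit.
Round 2 — rule 2, derive cache_hit.
cache_hit appears in round 2, so it is derivable.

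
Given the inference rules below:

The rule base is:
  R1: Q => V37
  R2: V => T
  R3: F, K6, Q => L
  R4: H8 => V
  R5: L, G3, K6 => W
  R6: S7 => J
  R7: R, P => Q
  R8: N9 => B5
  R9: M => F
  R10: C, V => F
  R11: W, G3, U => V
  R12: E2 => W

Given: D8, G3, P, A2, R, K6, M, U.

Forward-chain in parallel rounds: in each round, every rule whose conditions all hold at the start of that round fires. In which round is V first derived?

[1] R7 [R, P => Q]; R9 [M => F]. ⇒ new: Q, F.
[2] R1 [Q => V37]; R3 [F, K6, Q => L]. ⇒ new: V37, L.
[3] R5 [L, G3, K6 => W]. ⇒ new: W.
[4] R11 [W, G3, U => V]. ⇒ new: V.
V first appears in round 4.

4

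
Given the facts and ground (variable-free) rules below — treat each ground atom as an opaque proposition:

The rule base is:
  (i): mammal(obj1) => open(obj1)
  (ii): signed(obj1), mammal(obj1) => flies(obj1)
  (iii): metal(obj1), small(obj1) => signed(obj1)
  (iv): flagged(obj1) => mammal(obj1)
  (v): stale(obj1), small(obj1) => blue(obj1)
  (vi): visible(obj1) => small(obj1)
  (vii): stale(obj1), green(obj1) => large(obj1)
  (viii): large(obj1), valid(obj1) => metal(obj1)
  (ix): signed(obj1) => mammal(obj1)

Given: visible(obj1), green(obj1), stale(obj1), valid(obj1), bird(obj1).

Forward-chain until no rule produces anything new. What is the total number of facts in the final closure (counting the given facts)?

Round 1 fires (vi), (vii), giving small(obj1), large(obj1).
Round 2 fires (v), (viii), giving blue(obj1), metal(obj1).
Round 3 fires (iii), giving signed(obj1).
Round 4 fires (ix), giving mammal(obj1).
Round 5 fires (i), (ii), giving open(obj1), flies(obj1).
Closure: {bird(obj1), blue(obj1), flies(obj1), green(obj1), large(obj1), mammal(obj1), metal(obj1), open(obj1), signed(obj1), small(obj1), stale(obj1), valid(obj1), visible(obj1)} — 13 facts.

13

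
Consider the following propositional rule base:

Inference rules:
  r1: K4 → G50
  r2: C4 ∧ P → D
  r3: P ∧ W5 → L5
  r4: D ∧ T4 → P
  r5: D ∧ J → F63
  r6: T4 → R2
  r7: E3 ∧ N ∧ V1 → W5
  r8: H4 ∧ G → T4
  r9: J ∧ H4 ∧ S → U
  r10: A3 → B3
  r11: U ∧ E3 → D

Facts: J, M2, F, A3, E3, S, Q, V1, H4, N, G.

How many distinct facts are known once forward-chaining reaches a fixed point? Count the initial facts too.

Round 1: r7 [E3 ∧ N ∧ V1 → W5]; r8 [H4 ∧ G → T4]; r9 [J ∧ H4 ∧ S → U]; r10 [A3 → B3]. New: W5, T4, U, B3.
Round 2: r6 [T4 → R2]; r11 [U ∧ E3 → D]. New: R2, D.
Round 3: r4 [D ∧ T4 → P]; r5 [D ∧ J → F63]. New: P, F63.
Round 4: r3 [P ∧ W5 → L5]. New: L5.
Closure: {A3, B3, D, E3, F, F63, G, H4, J, L5, M2, N, P, Q, R2, S, T4, U, V1, W5} — 20 facts.

20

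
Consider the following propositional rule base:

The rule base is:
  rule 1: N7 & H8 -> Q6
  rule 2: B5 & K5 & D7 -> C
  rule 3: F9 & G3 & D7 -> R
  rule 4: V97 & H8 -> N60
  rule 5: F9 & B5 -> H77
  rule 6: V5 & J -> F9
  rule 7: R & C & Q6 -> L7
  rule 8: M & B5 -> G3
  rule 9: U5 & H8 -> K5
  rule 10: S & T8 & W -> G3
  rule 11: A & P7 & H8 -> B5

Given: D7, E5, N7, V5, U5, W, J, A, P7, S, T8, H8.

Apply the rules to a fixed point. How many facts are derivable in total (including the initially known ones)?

21

Round 1: rule 1 [N7 & H8 -> Q6]; rule 6 [V5 & J -> F9]; rule 9 [U5 & H8 -> K5]; rule 10 [S & T8 & W -> G3]; rule 11 [A & P7 & H8 -> B5]. Adds Q6, F9, K5, G3, B5.
Round 2: rule 2 [B5 & K5 & D7 -> C]; rule 3 [F9 & G3 & D7 -> R]; rule 5 [F9 & B5 -> H77]. Adds C, R, H77.
Round 3: rule 7 [R & C & Q6 -> L7]. Adds L7.
Closure: {A, B5, C, D7, E5, F9, G3, H77, H8, J, K5, L7, N7, P7, Q6, R, S, T8, U5, V5, W} — 21 facts.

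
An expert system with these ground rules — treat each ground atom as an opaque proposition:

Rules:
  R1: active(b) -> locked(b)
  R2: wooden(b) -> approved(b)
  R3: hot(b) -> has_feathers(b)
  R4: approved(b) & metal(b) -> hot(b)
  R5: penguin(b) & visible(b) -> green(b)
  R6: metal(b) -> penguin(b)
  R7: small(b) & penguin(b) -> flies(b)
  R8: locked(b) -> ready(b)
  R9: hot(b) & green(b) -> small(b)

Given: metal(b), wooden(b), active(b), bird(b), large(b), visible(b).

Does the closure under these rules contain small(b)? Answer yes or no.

Round 1: R1 [active(b) -> locked(b)]; R2 [wooden(b) -> approved(b)]; R6 [metal(b) -> penguin(b)]. Adds locked(b), approved(b), penguin(b).
Round 2: R4 [approved(b) & metal(b) -> hot(b)]; R5 [penguin(b) & visible(b) -> green(b)]; R8 [locked(b) -> ready(b)]. Adds hot(b), green(b), ready(b).
Round 3: R3 [hot(b) -> has_feathers(b)]; R9 [hot(b) & green(b) -> small(b)]. Adds has_feathers(b), small(b).
Round 4: R7 [small(b) & penguin(b) -> flies(b)]. Adds flies(b).
small(b) appears in round 3, so it is derivable.

yes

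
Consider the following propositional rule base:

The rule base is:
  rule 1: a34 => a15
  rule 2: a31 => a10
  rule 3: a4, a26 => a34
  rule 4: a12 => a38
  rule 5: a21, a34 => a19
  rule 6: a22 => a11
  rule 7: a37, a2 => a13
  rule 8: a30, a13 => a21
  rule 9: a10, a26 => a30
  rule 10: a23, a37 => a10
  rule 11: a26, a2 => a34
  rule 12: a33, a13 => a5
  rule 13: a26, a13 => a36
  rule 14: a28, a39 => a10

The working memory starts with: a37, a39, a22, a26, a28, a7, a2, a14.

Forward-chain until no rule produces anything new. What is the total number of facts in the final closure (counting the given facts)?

Round 1: rule 6 [a22 => a11]; rule 7 [a37, a2 => a13]; rule 11 [a26, a2 => a34]; rule 14 [a28, a39 => a10]. Adds a11, a13, a34, a10.
Round 2: rule 1 [a34 => a15]; rule 9 [a10, a26 => a30]; rule 13 [a26, a13 => a36]. Adds a15, a30, a36.
Round 3: rule 8 [a30, a13 => a21]. Adds a21.
Round 4: rule 5 [a21, a34 => a19]. Adds a19.
Closure: {a10, a11, a13, a14, a15, a19, a2, a21, a22, a26, a28, a30, a34, a36, a37, a39, a7} — 17 facts.

17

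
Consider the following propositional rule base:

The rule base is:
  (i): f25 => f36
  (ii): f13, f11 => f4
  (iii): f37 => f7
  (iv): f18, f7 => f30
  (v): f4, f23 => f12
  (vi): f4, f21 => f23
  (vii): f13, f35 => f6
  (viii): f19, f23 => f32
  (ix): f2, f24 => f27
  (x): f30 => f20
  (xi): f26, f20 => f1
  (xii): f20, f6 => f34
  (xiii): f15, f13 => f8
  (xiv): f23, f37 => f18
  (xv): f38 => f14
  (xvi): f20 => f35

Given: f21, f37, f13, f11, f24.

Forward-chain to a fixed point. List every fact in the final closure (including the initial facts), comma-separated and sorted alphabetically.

f11, f12, f13, f18, f20, f21, f23, f24, f30, f34, f35, f37, f4, f6, f7

Round 1: (ii) [f13, f11 => f4]; (iii) [f37 => f7]. Adds f4, f7.
Round 2: (vi) [f4, f21 => f23]. Adds f23.
Round 3: (v) [f4, f23 => f12]; (xiv) [f23, f37 => f18]. Adds f12, f18.
Round 4: (iv) [f18, f7 => f30]. Adds f30.
Round 5: (x) [f30 => f20]. Adds f20.
Round 6: (xvi) [f20 => f35]. Adds f35.
Round 7: (vii) [f13, f35 => f6]. Adds f6.
Round 8: (xii) [f20, f6 => f34]. Adds f34.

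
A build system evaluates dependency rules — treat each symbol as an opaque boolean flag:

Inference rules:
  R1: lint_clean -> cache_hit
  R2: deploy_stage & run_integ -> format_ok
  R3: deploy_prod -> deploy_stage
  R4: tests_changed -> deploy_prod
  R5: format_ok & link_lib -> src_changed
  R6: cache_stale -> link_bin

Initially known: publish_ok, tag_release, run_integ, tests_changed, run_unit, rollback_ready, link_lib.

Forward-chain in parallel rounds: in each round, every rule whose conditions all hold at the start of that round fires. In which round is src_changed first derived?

Round 1: R4 [tests_changed -> deploy_prod]. New: deploy_prod.
Round 2: R3 [deploy_prod -> deploy_stage]. New: deploy_stage.
Round 3: R2 [deploy_stage & run_integ -> format_ok]. New: format_ok.
Round 4: R5 [format_ok & link_lib -> src_changed]. New: src_changed.
src_changed first appears in round 4.

4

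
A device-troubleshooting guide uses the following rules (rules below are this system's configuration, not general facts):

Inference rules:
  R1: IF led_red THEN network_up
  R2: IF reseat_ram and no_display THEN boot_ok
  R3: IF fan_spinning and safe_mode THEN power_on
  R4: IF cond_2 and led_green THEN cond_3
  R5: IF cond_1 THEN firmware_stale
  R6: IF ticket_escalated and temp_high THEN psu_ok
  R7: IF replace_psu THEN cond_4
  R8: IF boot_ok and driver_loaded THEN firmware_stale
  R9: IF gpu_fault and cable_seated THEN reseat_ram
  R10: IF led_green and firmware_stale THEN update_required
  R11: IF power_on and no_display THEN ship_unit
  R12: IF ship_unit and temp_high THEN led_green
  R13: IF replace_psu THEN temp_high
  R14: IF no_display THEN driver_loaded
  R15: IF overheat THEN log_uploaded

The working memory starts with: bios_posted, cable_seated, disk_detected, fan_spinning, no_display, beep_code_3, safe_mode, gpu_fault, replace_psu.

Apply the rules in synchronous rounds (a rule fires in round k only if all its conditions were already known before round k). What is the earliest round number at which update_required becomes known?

Round 1: R3 [IF fan_spinning and safe_mode THEN power_on]; R7 [IF replace_psu THEN cond_4]; R9 [IF gpu_fault and cable_seated THEN reseat_ram]; R13 [IF replace_psu THEN temp_high]; R14 [IF no_display THEN driver_loaded]. Adds power_on, cond_4, reseat_ram, temp_high, driver_loaded.
Round 2: R2 [IF reseat_ram and no_display THEN boot_ok]; R11 [IF power_on and no_display THEN ship_unit]. Adds boot_ok, ship_unit.
Round 3: R8 [IF boot_ok and driver_loaded THEN firmware_stale]; R12 [IF ship_unit and temp_high THEN led_green]. Adds firmware_stale, led_green.
Round 4: R10 [IF led_green and firmware_stale THEN update_required]. Adds update_required.
update_required first appears in round 4.

4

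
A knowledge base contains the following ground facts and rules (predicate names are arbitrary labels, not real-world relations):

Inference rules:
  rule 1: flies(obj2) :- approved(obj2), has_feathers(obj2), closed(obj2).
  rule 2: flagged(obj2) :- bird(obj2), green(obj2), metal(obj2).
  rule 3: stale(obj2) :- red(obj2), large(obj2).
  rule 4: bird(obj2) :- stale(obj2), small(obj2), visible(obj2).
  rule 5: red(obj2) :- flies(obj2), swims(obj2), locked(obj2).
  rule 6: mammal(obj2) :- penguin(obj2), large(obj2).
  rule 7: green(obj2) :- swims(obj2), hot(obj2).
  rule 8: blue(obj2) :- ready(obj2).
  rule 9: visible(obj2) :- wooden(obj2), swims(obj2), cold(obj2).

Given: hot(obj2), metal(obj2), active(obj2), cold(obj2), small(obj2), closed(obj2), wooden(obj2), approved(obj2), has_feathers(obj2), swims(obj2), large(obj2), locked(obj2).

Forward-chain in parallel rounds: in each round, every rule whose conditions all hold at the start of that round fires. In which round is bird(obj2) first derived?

Round 1 — rule 1, rule 7, rule 9, derive flies(obj2), green(obj2), visible(obj2).
Round 2 — rule 5, derive red(obj2).
Round 3 — rule 3, derive stale(obj2).
Round 4 — rule 4, derive bird(obj2).
bird(obj2) first appears in round 4.

4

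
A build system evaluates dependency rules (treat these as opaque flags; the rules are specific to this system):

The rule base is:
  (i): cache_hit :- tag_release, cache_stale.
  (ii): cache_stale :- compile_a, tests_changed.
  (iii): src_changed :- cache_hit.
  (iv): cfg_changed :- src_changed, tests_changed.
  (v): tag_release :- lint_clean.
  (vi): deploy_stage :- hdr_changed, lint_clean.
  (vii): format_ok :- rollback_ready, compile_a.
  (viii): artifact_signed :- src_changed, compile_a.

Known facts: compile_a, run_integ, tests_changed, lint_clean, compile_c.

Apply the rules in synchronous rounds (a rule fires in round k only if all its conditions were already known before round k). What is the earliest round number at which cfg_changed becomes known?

4

Round 1: (ii) [cache_stale :- compile_a, tests_changed.]; (v) [tag_release :- lint_clean.]. Adds cache_stale, tag_release.
Round 2: (i) [cache_hit :- tag_release, cache_stale.]. Adds cache_hit.
Round 3: (iii) [src_changed :- cache_hit.]. Adds src_changed.
Round 4: (iv) [cfg_changed :- src_changed, tests_changed.]; (viii) [artifact_signed :- src_changed, compile_a.]. Adds cfg_changed, artifact_signed.
cfg_changed first appears in round 4.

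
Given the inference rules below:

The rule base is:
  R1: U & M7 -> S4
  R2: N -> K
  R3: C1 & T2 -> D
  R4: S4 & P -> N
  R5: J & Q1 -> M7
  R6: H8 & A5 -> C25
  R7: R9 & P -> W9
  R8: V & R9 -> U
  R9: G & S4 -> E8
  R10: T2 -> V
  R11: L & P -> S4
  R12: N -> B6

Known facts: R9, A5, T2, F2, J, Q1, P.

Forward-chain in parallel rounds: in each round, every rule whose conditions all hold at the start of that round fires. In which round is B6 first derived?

5

Round 1: R5 [J & Q1 -> M7]; R7 [R9 & P -> W9]; R10 [T2 -> V]. Adds M7, W9, V.
Round 2: R8 [V & R9 -> U]. Adds U.
Round 3: R1 [U & M7 -> S4]. Adds S4.
Round 4: R4 [S4 & P -> N]. Adds N.
Round 5: R2 [N -> K]; R12 [N -> B6]. Adds K, B6.
B6 first appears in round 5.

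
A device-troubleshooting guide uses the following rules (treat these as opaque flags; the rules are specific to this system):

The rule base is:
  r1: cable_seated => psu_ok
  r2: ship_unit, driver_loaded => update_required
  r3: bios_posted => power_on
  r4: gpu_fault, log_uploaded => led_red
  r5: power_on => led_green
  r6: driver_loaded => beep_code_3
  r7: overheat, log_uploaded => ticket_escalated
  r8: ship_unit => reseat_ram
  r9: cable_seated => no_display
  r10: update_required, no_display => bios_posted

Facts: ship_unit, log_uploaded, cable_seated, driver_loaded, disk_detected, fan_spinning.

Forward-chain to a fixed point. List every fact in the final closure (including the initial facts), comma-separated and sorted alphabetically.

beep_code_3, bios_posted, cable_seated, disk_detected, driver_loaded, fan_spinning, led_green, log_uploaded, no_display, power_on, psu_ok, reseat_ram, ship_unit, update_required

Round 1 fires r1, r2, r6, r8, r9, giving psu_ok, update_required, beep_code_3, reseat_ram, no_display.
Round 2 fires r10, giving bios_posted.
Round 3 fires r3, giving power_on.
Round 4 fires r5, giving led_green.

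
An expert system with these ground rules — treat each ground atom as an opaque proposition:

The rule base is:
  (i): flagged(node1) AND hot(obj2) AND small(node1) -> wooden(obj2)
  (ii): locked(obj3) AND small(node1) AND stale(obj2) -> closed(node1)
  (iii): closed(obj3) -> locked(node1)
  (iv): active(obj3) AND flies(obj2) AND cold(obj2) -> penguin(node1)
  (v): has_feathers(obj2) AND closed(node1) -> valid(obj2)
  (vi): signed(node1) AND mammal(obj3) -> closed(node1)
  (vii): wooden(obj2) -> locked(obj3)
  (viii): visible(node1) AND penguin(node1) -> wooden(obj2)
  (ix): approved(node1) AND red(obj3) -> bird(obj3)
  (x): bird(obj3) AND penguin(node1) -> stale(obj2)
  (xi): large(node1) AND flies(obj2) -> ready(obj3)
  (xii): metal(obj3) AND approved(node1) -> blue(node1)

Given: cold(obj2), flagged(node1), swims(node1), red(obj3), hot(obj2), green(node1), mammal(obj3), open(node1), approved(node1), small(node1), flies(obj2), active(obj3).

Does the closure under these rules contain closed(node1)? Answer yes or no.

yes

Round 1 fires (i), (iv), (ix), giving wooden(obj2), penguin(node1), bird(obj3).
Round 2 fires (vii), (x), giving locked(obj3), stale(obj2).
Round 3 fires (ii), giving closed(node1).
closed(node1) appears in round 3, so it is derivable.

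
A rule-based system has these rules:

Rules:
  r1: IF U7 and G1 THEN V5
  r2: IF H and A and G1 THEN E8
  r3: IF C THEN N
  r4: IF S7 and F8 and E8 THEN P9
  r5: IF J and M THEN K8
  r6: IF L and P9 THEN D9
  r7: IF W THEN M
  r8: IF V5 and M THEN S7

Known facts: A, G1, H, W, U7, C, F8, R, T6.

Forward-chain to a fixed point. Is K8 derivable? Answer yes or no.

Round 1 fires r1, r2, r3, r7, giving V5, E8, N, M.
Round 2 fires r8, giving S7.
Round 3 fires r4, giving P9.
Fixed point reached. K8 is concluded only by r5; r5 needs J (never derived).

no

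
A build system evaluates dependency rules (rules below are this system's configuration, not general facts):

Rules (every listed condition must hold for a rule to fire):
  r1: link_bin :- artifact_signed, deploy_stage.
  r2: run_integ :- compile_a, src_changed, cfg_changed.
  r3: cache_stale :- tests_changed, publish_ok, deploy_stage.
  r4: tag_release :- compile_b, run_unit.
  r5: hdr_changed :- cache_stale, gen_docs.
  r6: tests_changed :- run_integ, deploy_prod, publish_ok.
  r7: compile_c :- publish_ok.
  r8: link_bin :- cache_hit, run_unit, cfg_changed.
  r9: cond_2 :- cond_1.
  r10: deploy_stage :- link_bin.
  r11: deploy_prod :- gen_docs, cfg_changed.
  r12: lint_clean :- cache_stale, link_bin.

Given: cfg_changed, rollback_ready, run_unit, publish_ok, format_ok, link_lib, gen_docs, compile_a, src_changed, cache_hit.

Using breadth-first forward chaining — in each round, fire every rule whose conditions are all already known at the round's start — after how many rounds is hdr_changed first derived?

4

Round 1 — r2, r7, r8, r11, derive run_integ, compile_c, link_bin, deploy_prod.
Round 2 — r6, r10, derive tests_changed, deploy_stage.
Round 3 — r3, derive cache_stale.
Round 4 — r5, r12, derive hdr_changed, lint_clean.
hdr_changed first appears in round 4.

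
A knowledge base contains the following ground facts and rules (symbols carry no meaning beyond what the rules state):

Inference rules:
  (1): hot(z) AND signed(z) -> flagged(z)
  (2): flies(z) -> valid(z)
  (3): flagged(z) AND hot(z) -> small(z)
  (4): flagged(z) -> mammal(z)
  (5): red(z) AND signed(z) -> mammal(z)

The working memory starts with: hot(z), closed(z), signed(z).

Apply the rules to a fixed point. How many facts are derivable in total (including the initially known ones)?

Round 1 fires (1), giving flagged(z).
Round 2 fires (3), (4), giving small(z), mammal(z).
Closure: {closed(z), flagged(z), hot(z), mammal(z), signed(z), small(z)} — 6 facts.

6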